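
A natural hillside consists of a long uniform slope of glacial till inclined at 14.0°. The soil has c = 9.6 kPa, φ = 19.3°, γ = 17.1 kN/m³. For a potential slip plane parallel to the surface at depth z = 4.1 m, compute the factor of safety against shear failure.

FS = 1.99

For an infinite slope with a slip plane parallel to the surface (no pore pressure): FS = [c + γz cos²β tanφ] / [γz sinβ cosβ].
γz = 17.1·4.1 = 70.11 kN/m²
Numerator = 9.6 + 70.11·cos²14.0°·tan19.3° = 9.6 + 70.11·0.9415·0.3502 = 32.715 kPa
Denominator = 70.11·sin14.0°·cos14.0° = 70.11·0.2419·0.9703 = 16.457 kPa
FS = 32.715 / 16.457 = 1.988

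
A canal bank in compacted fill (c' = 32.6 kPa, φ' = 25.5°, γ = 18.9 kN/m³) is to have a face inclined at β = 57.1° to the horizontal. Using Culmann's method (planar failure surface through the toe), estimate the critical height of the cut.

Culmann's analysis gives the critical failure plane at α_cr = (β + φ')/2 = (57.1 + 25.5)/2 = 41.3°, and the critical height
H_c = (4c'/γ) · sinβ cosφ' / [1 − cos(β − φ')]
    = (4·32.6/18.9) · sin57.1°·cos25.5° / [1 − cos(31.6°)]
    = 6.899 · 0.8396·0.9026 / [1 − 0.8517]
    = 6.899 · 0.7578 / 0.1483
    = 35.26 m

H_c = 35.26 m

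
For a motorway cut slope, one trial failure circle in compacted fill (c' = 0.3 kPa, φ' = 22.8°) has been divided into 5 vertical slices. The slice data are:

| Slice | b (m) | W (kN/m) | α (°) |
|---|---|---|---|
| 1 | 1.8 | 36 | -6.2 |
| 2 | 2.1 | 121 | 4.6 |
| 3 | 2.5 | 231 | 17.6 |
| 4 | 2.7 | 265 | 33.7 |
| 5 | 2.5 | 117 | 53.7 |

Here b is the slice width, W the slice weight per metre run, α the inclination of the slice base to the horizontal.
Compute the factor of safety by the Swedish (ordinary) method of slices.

FS = 0.90

Ordinary method of slices: FS = Σ[c'·Δl_i + (W_i cosα_i)·tanφ'] / Σ W_i sinα_i, with Δl_i = b_i / cosα_i.
Slice 1: Δl = 1.8/cos(-6.2°) = 1.811 m; N'_1 = 36·cos(-6.2°) = 35.8; c'Δl = 0.54; W sinα = -3.9
Slice 2: Δl = 2.1/cos4.6° = 2.107 m; N'_2 = 121·cos4.6° = 120.6; c'Δl = 0.63; W sinα = 9.7
Slice 3: Δl = 2.5/cos17.6° = 2.623 m; N'_3 = 231·cos17.6° = 220.2; c'Δl = 0.79; W sinα = 69.8
Slice 4: Δl = 2.7/cos33.7° = 3.245 m; N'_4 = 265·cos33.7° = 220.5; c'Δl = 0.97; W sinα = 147.0
Slice 5: Δl = 2.5/cos53.7° = 4.223 m; N'_5 = 117·cos53.7° = 69.3; c'Δl = 1.27; W sinα = 94.3
Σc'Δl = 4.2 kN/m; ΣN' = 666.3 kN/m; ΣW sinα = 317.0 kN/m
Resisting = 4.2 + 666.3·tan22.8° = 4.2 + 280.1 = 284.3 kN/m
FS = 284.3 / 317.0 = 0.897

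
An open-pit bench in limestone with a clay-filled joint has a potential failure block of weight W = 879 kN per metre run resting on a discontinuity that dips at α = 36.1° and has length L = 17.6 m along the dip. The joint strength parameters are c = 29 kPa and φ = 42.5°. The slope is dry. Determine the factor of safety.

Resolving the block weight along and normal to the plane and applying the Mohr–Coulomb strength on the joint:
N' = W cosα = 879·cos36.1° = 710.2 kN/m
Driving force T = W sinα = 879·sin36.1° = 517.9 kN/m
Resisting force R = c·L + N'·tanφ = 29·17.6 + 710.2·tan42.5° = 510.4 + 650.8 = 1161.2 kN/m
FS = R / T = 1161.2 / 517.9 = 2.242

FS = 2.24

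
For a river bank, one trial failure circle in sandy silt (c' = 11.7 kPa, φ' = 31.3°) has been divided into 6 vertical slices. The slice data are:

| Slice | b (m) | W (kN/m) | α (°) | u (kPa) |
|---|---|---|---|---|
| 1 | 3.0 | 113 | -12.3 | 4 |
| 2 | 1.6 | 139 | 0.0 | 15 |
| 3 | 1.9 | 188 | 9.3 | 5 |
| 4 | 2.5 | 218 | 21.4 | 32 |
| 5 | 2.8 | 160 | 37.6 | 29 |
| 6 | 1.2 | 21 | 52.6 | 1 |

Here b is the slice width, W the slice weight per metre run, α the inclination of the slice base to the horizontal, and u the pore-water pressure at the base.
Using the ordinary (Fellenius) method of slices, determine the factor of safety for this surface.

Ordinary method of slices: FS = Σ[c'·Δl_i + (W_i cosα_i − u_i·Δl_i)·tanφ'] / Σ W_i sinα_i, with Δl_i = b_i / cosα_i.
Slice 1: Δl = 3.0/cos(-12.3°) = 3.070 m; N'_1 = 113·cos(-12.3°) − 4·3.070 = 98.1; c'Δl = 35.92; W sinα = -24.1
Slice 2: Δl = 1.6/cos0.0° = 1.600 m; N'_2 = 139·cos0.0° − 15·1.600 = 115.0; c'Δl = 18.72; W sinα = 0.0
Slice 3: Δl = 1.9/cos9.3° = 1.925 m; N'_3 = 188·cos9.3° − 5·1.925 = 175.9; c'Δl = 22.53; W sinα = 30.4
Slice 4: Δl = 2.5/cos21.4° = 2.685 m; N'_4 = 218·cos21.4° − 32·2.685 = 117.0; c'Δl = 31.42; W sinα = 79.5
Slice 5: Δl = 2.8/cos37.6° = 3.534 m; N'_5 = 160·cos37.6° − 29·3.534 = 24.3; c'Δl = 41.35; W sinα = 97.6
Slice 6: Δl = 1.2/cos52.6° = 1.976 m; N'_6 = 21·cos52.6° − 1·1.976 = 10.8; c'Δl = 23.12; W sinα = 16.7
Σc'Δl = 173.1 kN/m; ΣN' = 541.1 kN/m; ΣW sinα = 200.2 kN/m
Resisting = 173.1 + 541.1·tan31.3° = 173.1 + 329.0 = 502.1 kN/m
FS = 502.1 / 200.2 = 2.508

FS = 2.51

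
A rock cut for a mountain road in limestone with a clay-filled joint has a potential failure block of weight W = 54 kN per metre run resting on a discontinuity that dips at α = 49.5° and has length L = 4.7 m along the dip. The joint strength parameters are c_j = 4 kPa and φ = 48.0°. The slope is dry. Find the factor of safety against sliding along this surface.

FS = 1.41

Resolving the block weight along and normal to the plane and applying the Mohr–Coulomb strength on the joint:
N' = W cosα = 54·cos49.5° = 35.1 kN/m
Driving force T = W sinα = 54·sin49.5° = 41.1 kN/m
Resisting force R = c_j·L + N'·tanφ = 4·4.7 + 35.1·tan48.0° = 18.8 + 38.9 = 57.7 kN/m
FS = R / T = 57.7 / 41.1 = 1.406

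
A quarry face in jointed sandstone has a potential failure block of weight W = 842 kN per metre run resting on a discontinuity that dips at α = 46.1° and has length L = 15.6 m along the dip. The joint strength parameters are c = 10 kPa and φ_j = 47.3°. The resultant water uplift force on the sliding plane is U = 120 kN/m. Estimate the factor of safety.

FS = 1.09

Resolving the block weight along and normal to the plane and applying the Mohr–Coulomb strength on the joint:
N' = W cosα − U = 842·cos46.1° − 120 = 463.8 kN/m
Driving force T = W sinα = 842·sin46.1° = 606.7 kN/m
Resisting force R = c·L + N'·tanφ_j = 10·15.6 + 463.8·tan47.3° = 156.0 + 502.7 = 658.7 kN/m
FS = R / T = 658.7 / 606.7 = 1.086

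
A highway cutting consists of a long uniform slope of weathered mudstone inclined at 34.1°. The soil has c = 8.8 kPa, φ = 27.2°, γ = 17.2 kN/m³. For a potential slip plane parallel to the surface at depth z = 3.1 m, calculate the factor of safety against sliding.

For an infinite slope with a slip plane parallel to the surface (no pore pressure): FS = [c + γz cos²β tanφ] / [γz sinβ cosβ].
γz = 17.2·3.1 = 53.32 kN/m²
Numerator = 8.8 + 53.32·cos²34.1°·tan27.2° = 8.8 + 53.32·0.6857·0.5139 = 27.590 kPa
Denominator = 53.32·sin34.1°·cos34.1° = 53.32·0.5606·0.8281 = 24.753 kPa
FS = 27.590 / 24.753 = 1.115

FS = 1.11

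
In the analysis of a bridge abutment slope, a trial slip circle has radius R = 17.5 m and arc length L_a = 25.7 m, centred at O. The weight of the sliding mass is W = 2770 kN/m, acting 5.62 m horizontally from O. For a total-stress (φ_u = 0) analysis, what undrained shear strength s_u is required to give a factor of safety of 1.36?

s_u = 47.1 kPa

FS = s_u·L_a·R / (W·d), so s_u = FS·W·d / (L_a·R).
s_u = 1.36·2770·5.62 / (25.70·17.5) = 21171.7 / 449.75 = 47.07 kPa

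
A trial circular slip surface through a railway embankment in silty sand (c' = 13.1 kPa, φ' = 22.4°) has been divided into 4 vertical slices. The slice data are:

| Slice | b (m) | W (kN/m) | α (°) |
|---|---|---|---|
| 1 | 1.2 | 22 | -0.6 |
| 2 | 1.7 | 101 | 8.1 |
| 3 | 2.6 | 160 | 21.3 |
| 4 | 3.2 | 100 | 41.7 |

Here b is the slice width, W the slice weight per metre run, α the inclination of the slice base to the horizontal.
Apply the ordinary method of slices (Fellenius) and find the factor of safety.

FS = 1.97

Ordinary method of slices: FS = Σ[c'·Δl_i + (W_i cosα_i)·tanφ'] / Σ W_i sinα_i, with Δl_i = b_i / cosα_i.
Slice 1: Δl = 1.2/cos(-0.6°) = 1.200 m; N'_1 = 22·cos(-0.6°) = 22.0; c'Δl = 15.72; W sinα = -0.2
Slice 2: Δl = 1.7/cos8.1° = 1.717 m; N'_2 = 101·cos8.1° = 100.0; c'Δl = 22.49; W sinα = 14.2
Slice 3: Δl = 2.6/cos21.3° = 2.791 m; N'_3 = 160·cos21.3° = 149.1; c'Δl = 36.56; W sinα = 58.1
Slice 4: Δl = 3.2/cos41.7° = 4.286 m; N'_4 = 100·cos41.7° = 74.7; c'Δl = 56.14; W sinα = 66.5
Σc'Δl = 130.9 kN/m; ΣN' = 345.7 kN/m; ΣW sinα = 138.6 kN/m
Resisting = 130.9 + 345.7·tan22.4° = 130.9 + 142.5 = 273.4 kN/m
FS = 273.4 / 138.6 = 1.972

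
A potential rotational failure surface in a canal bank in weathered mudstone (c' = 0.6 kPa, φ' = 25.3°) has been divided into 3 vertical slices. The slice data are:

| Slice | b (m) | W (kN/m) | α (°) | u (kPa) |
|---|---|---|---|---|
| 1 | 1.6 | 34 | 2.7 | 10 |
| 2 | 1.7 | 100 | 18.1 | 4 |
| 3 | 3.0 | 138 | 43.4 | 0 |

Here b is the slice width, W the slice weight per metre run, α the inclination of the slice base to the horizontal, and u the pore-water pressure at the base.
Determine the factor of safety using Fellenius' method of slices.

Ordinary method of slices: FS = Σ[c'·Δl_i + (W_i cosα_i − u_i·Δl_i)·tanφ'] / Σ W_i sinα_i, with Δl_i = b_i / cosα_i.
Slice 1: Δl = 1.6/cos2.7° = 1.602 m; N'_1 = 34·cos2.7° − 10·1.602 = 17.9; c'Δl = 0.96; W sinα = 1.6
Slice 2: Δl = 1.7/cos18.1° = 1.789 m; N'_2 = 100·cos18.1° − 4·1.789 = 87.9; c'Δl = 1.07; W sinα = 31.1
Slice 3: Δl = 3.0/cos43.4° = 4.129 m; N'_3 = 138·cos43.4° − 0·4.129 = 100.3; c'Δl = 2.48; W sinα = 94.8
Σc'Δl = 4.5 kN/m; ΣN' = 206.1 kN/m; ΣW sinα = 127.5 kN/m
Resisting = 4.5 + 206.1·tan25.3° = 4.5 + 97.4 = 101.9 kN/m
FS = 101.9 / 127.5 = 0.800

FS = 0.80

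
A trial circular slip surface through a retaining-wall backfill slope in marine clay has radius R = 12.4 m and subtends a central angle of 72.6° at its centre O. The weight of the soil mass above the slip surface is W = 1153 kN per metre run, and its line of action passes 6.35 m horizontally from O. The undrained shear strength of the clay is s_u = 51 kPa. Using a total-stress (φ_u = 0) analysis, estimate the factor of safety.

Taking moments about the centre O, the resisting moment is provided by the undrained shear strength acting along the arc:
Arc length L_a = R·θ = 12.4·(72.6°·π/180) = 12.4·1.2671 = 15.71 m
M_R = s_u·L_a·R = 51·15.71·12.4 = 9936.4 kN·m/m
M_D = W·d = 1153·6.35 = 7321.5 kN·m/m
FS = M_R / M_D = 9936.4 / 7321.5 = 1.357

FS = 1.36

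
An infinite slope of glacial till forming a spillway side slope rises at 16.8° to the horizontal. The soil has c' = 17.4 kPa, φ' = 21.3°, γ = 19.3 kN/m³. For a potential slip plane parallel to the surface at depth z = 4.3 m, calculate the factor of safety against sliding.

FS = 2.05

For an infinite slope with a slip plane parallel to the surface (no pore pressure): FS = [c' + γz cos²β tanφ'] / [γz sinβ cosβ].
γz = 19.3·4.3 = 82.99 kN/m²
Numerator = 17.4 + 82.99·cos²16.8°·tan21.3° = 17.4 + 82.99·0.9165·0.3899 = 47.053 kPa
Denominator = 82.99·sin16.8°·cos16.8° = 82.99·0.2890·0.9573 = 22.963 kPa
FS = 47.053 / 22.963 = 2.049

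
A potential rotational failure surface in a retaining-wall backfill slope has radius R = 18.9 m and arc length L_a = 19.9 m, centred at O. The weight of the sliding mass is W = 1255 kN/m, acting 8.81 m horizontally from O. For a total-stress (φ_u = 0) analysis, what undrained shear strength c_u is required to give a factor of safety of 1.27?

c_u = 37.3 kPa

FS = c_u·L_a·R / (W·d), so c_u = FS·W·d / (L_a·R).
c_u = 1.27·1255·8.81 / (19.90·18.9) = 14041.8 / 376.11 = 37.33 kPa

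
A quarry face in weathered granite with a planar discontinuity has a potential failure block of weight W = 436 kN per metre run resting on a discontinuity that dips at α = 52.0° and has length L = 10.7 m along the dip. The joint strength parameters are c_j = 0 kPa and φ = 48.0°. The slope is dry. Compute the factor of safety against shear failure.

Resolving the block weight along and normal to the plane and applying the Mohr–Coulomb strength on the joint:
N' = W cosα = 436·cos52.0° = 268.4 kN/m
Driving force T = W sinα = 436·sin52.0° = 343.6 kN/m
Resisting force R = c_j·L + N'·tanφ = 0·10.7 + 268.4·tan48.0° = 0.0 + 298.1 = 298.1 kN/m
FS = R / T = 298.1 / 343.6 = 0.868

FS = 0.87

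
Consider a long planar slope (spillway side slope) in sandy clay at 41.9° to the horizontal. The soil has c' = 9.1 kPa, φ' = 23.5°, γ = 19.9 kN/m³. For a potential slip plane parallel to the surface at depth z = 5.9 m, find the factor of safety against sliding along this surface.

FS = 0.64

For an infinite slope with a slip plane parallel to the surface (no pore pressure): FS = [c' + γz cos²β tanφ'] / [γz sinβ cosβ].
γz = 19.9·5.9 = 117.41 kN/m²
Numerator = 9.1 + 117.41·cos²41.9°·tan23.5° = 9.1 + 117.41·0.5540·0.4348 = 37.382 kPa
Denominator = 117.41·sin41.9°·cos41.9° = 117.41·0.6678·0.7443 = 58.362 kPa
FS = 37.382 / 58.362 = 0.641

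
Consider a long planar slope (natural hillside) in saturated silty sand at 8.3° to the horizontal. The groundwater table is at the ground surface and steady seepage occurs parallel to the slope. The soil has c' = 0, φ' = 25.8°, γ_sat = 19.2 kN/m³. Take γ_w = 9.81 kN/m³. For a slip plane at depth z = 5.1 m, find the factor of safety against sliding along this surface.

With seepage parallel to the slope and the water table at the surface, the effective normal stress on the slip plane uses the buoyant unit weight γ' = γ_sat − γ_w while the driving shear stress uses γ_sat:
FS = [c' + γ' z cos²β tanφ'] / [γ_sat z sinβ cosβ]
(For c' = 0 this reduces to FS = (γ'/γ_sat)·tanφ'/tanβ.)
γ' = 19.2 − 9.81 = 9.39 kN/m³
Numerator = 0.0 + 9.39·5.1·cos²8.3°·tan25.8° = 0.0 + 9.39·5.1·0.9792·0.4834 = 22.668 kPa
Denominator = 19.2·5.1·sin8.3°·cos8.3° = 19.2·5.1·0.1444·0.9895 = 13.987 kPa
FS = 22.668 / 13.987 = 1.621

FS = 1.62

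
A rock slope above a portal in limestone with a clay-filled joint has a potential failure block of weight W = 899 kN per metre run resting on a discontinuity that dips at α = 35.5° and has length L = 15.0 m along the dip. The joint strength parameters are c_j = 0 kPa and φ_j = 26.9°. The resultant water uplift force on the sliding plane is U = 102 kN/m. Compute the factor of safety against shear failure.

Resolving the block weight along and normal to the plane and applying the Mohr–Coulomb strength on the joint:
N' = W cosα − U = 899·cos35.5° − 102 = 629.9 kN/m
Driving force T = W sinα = 899·sin35.5° = 522.1 kN/m
Resisting force R = c_j·L + N'·tanφ_j = 0·15.0 + 629.9·tan26.9° = 0.0 + 319.6 = 319.6 kN/m
FS = R / T = 319.6 / 522.1 = 0.612

FS = 0.61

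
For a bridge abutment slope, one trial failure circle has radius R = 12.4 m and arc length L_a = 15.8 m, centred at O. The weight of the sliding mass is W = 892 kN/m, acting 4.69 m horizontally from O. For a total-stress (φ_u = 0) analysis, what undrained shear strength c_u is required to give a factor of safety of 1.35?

c_u = 28.8 kPa

FS = c_u·L_a·R / (W·d), so c_u = FS·W·d / (L_a·R).
c_u = 1.35·892·4.69 / (15.80·12.4) = 5647.7 / 195.92 = 28.83 kPa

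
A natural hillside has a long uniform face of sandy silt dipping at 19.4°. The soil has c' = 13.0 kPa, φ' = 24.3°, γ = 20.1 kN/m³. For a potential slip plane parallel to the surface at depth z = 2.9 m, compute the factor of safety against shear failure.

FS = 1.99

For an infinite slope with a slip plane parallel to the surface (no pore pressure): FS = [c' + γz cos²β tanφ'] / [γz sinβ cosβ].
γz = 20.1·2.9 = 58.29 kN/m²
Numerator = 13.0 + 58.29·cos²19.4°·tan24.3° = 13.0 + 58.29·0.8897·0.4515 = 36.415 kPa
Denominator = 58.29·sin19.4°·cos19.4° = 58.29·0.3322·0.9432 = 18.262 kPa
FS = 36.415 / 18.262 = 1.994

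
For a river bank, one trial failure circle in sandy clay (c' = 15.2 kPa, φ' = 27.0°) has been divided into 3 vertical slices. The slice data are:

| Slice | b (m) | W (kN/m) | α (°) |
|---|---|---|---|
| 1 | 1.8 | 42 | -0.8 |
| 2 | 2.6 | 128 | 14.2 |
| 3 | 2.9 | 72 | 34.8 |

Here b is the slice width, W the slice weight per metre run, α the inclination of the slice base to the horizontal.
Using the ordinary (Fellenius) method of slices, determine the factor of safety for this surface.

FS = 3.29

Ordinary method of slices: FS = Σ[c'·Δl_i + (W_i cosα_i)·tanφ'] / Σ W_i sinα_i, with Δl_i = b_i / cosα_i.
Slice 1: Δl = 1.8/cos(-0.8°) = 1.800 m; N'_1 = 42·cos(-0.8°) = 42.0; c'Δl = 27.36; W sinα = -0.6
Slice 2: Δl = 2.6/cos14.2° = 2.682 m; N'_2 = 128·cos14.2° = 124.1; c'Δl = 40.77; W sinα = 31.4
Slice 3: Δl = 2.9/cos34.8° = 3.532 m; N'_3 = 72·cos34.8° = 59.1; c'Δl = 53.68; W sinα = 41.1
Σc'Δl = 121.8 kN/m; ΣN' = 225.2 kN/m; ΣW sinα = 71.9 kN/m
Resisting = 121.8 + 225.2·tan27.0° = 121.8 + 114.7 = 236.6 kN/m
FS = 236.6 / 71.9 = 3.290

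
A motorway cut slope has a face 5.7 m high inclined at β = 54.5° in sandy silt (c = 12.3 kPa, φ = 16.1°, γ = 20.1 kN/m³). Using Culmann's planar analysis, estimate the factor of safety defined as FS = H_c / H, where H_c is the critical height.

H_c = (4c/γ) · sinβ cosφ / [1 − cos(β − φ)]
    = (4·12.3/20.1) · sin54.5°·cos16.1° / [1 − cos38.4°]
    = 2.448 · 0.7822 / 0.2163 = 8.85 m
FS = H_c / H = 8.85 / 5.7 = 1.553

FS = 1.55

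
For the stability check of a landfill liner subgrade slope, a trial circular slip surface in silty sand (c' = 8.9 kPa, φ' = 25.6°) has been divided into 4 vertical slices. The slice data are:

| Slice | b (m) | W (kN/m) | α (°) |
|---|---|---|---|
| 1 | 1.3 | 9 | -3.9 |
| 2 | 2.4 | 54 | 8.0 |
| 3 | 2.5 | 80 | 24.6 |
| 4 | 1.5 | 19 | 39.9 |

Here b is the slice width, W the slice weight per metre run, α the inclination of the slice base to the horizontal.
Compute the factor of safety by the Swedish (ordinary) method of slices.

Ordinary method of slices: FS = Σ[c'·Δl_i + (W_i cosα_i)·tanφ'] / Σ W_i sinα_i, with Δl_i = b_i / cosα_i.
Slice 1: Δl = 1.3/cos(-3.9°) = 1.303 m; N'_1 = 9·cos(-3.9°) = 9.0; c'Δl = 11.60; W sinα = -0.6
Slice 2: Δl = 2.4/cos8.0° = 2.424 m; N'_2 = 54·cos8.0° = 53.5; c'Δl = 21.57; W sinα = 7.5
Slice 3: Δl = 2.5/cos24.6° = 2.750 m; N'_3 = 80·cos24.6° = 72.7; c'Δl = 24.47; W sinα = 33.3
Slice 4: Δl = 1.5/cos39.9° = 1.955 m; N'_4 = 19·cos39.9° = 14.6; c'Δl = 17.40; W sinα = 12.2
Σc'Δl = 75.0 kN/m; ΣN' = 149.8 kN/m; ΣW sinα = 52.4 kN/m
Resisting = 75.0 + 149.8·tan25.6° = 75.0 + 71.8 = 146.8 kN/m
FS = 146.8 / 52.4 = 2.802

FS = 2.80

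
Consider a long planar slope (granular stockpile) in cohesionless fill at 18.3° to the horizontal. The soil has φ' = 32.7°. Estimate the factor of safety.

FS = 1.94

For a dry cohesionless infinite slope the factor of safety is FS = tanφ' / tanβ.
FS = tan32.7° / tan18.3° = 0.6420 / 0.3307 = 1.941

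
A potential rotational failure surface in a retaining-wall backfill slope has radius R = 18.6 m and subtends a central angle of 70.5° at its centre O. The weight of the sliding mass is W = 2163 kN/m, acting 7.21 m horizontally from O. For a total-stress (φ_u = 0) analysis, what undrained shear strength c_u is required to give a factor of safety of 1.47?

c_u = 53.9 kPa

FS = c_u·L_a·R / (W·d), so c_u = FS·W·d / (L_a·R).
Arc length L_a = R·θ = 18.6·(70.5°·π/180) = 18.6·1.2305 = 22.89 m
c_u = 1.47·2163·7.21 / (22.89·18.6) = 22925.0 / 425.69 = 53.85 kPa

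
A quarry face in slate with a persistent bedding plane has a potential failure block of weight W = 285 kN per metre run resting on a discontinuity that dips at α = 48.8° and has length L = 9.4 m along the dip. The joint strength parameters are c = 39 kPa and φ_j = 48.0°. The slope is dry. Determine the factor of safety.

FS = 2.68

Resolving the block weight along and normal to the plane and applying the Mohr–Coulomb strength on the joint:
N' = W cosα = 285·cos48.8° = 187.7 kN/m
Driving force T = W sinα = 285·sin48.8° = 214.4 kN/m
Resisting force R = c·L + N'·tanφ_j = 39·9.4 + 187.7·tan48.0° = 366.6 + 208.5 = 575.1 kN/m
FS = R / T = 575.1 / 214.4 = 2.682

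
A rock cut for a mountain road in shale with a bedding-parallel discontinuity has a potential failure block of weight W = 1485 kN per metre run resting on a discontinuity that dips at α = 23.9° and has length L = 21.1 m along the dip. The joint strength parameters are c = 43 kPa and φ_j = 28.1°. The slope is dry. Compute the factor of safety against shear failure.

FS = 2.71

Resolving the block weight along and normal to the plane and applying the Mohr–Coulomb strength on the joint:
N' = W cosα = 1485·cos23.9° = 1357.7 kN/m
Driving force T = W sinα = 1485·sin23.9° = 601.6 kN/m
Resisting force R = c·L + N'·tanφ_j = 43·21.1 + 1357.7·tan28.1° = 907.3 + 724.9 = 1632.2 kN/m
FS = R / T = 1632.2 / 601.6 = 2.713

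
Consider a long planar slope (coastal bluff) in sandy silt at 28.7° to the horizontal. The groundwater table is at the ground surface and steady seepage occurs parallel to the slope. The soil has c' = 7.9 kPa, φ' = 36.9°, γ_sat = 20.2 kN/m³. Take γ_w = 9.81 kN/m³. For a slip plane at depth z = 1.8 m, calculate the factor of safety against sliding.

FS = 1.22

With seepage parallel to the slope and the water table at the surface, the effective normal stress on the slip plane uses the buoyant unit weight γ' = γ_sat − γ_w while the driving shear stress uses γ_sat:
FS = [c' + γ' z cos²β tanφ'] / [γ_sat z sinβ cosβ]
γ' = 20.2 − 9.81 = 10.39 kN/m³
Numerator = 7.9 + 10.39·1.8·cos²28.7°·tan36.9° = 7.9 + 10.39·1.8·0.7694·0.7508 = 18.704 kPa
Denominator = 20.2·1.8·sin28.7°·cos28.7° = 20.2·1.8·0.4802·0.8771 = 15.316 kPa
FS = 18.704 / 15.316 = 1.221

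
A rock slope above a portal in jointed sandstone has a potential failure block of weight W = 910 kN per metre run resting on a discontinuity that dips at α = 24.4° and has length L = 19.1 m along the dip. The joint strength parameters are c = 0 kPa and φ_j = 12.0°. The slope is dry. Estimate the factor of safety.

Resolving the block weight along and normal to the plane and applying the Mohr–Coulomb strength on the joint:
N' = W cosα = 910·cos24.4° = 828.7 kN/m
Driving force T = W sinα = 910·sin24.4° = 375.9 kN/m
Resisting force R = c·L + N'·tanφ_j = 0·19.1 + 828.7·tan12.0° = 0.0 + 176.2 = 176.2 kN/m
FS = R / T = 176.2 / 375.9 = 0.469

FS = 0.47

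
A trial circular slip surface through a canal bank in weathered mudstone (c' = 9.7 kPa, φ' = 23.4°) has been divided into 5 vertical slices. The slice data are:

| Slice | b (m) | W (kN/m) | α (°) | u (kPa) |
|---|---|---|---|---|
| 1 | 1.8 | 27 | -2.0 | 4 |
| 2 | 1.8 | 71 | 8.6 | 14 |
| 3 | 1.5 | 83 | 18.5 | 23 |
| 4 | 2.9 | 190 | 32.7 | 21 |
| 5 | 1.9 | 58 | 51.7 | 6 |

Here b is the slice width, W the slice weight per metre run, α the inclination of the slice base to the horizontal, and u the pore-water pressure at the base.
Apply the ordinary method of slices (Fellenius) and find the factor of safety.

Ordinary method of slices: FS = Σ[c'·Δl_i + (W_i cosα_i − u_i·Δl_i)·tanφ'] / Σ W_i sinα_i, with Δl_i = b_i / cosα_i.
Slice 1: Δl = 1.8/cos(-2.0°) = 1.801 m; N'_1 = 27·cos(-2.0°) − 4·1.801 = 19.8; c'Δl = 17.47; W sinα = -0.9
Slice 2: Δl = 1.8/cos8.6° = 1.820 m; N'_2 = 71·cos8.6° − 14·1.820 = 44.7; c'Δl = 17.66; W sinα = 10.6
Slice 3: Δl = 1.5/cos18.5° = 1.582 m; N'_3 = 83·cos18.5° − 23·1.582 = 42.3; c'Δl = 15.34; W sinα = 26.3
Slice 4: Δl = 2.9/cos32.7° = 3.446 m; N'_4 = 190·cos32.7° − 21·3.446 = 87.5; c'Δl = 33.43; W sinα = 102.6
Slice 5: Δl = 1.9/cos51.7° = 3.066 m; N'_5 = 58·cos51.7° − 6·3.066 = 17.6; c'Δl = 29.74; W sinα = 45.5
Σc'Δl = 113.6 kN/m; ΣN' = 211.9 kN/m; ΣW sinα = 184.2 kN/m
Resisting = 113.6 + 211.9·tan23.4° = 113.6 + 91.7 = 205.3 kN/m
FS = 205.3 / 184.2 = 1.115

FS = 1.11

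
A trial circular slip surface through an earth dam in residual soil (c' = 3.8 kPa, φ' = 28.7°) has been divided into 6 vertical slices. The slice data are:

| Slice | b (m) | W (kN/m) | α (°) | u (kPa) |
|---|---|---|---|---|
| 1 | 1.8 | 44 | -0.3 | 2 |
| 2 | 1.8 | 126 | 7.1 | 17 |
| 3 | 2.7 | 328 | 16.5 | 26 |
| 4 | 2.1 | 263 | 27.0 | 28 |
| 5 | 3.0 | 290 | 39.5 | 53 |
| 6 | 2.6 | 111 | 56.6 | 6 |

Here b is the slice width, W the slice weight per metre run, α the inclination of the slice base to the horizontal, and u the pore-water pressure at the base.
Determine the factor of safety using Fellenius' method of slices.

FS = 0.78

Ordinary method of slices: FS = Σ[c'·Δl_i + (W_i cosα_i − u_i·Δl_i)·tanφ'] / Σ W_i sinα_i, with Δl_i = b_i / cosα_i.
Slice 1: Δl = 1.8/cos(-0.3°) = 1.800 m; N'_1 = 44·cos(-0.3°) − 2·1.800 = 40.4; c'Δl = 6.84; W sinα = -0.2
Slice 2: Δl = 1.8/cos7.1° = 1.814 m; N'_2 = 126·cos7.1° − 17·1.814 = 94.2; c'Δl = 6.89; W sinα = 15.6
Slice 3: Δl = 2.7/cos16.5° = 2.816 m; N'_3 = 328·cos16.5° − 26·2.816 = 241.3; c'Δl = 10.70; W sinα = 93.2
Slice 4: Δl = 2.1/cos27.0° = 2.357 m; N'_4 = 263·cos27.0° − 28·2.357 = 168.3; c'Δl = 8.96; W sinα = 119.4
Slice 5: Δl = 3.0/cos39.5° = 3.888 m; N'_5 = 290·cos39.5° − 53·3.888 = 17.7; c'Δl = 14.77; W sinα = 184.5
Slice 6: Δl = 2.6/cos56.6° = 4.723 m; N'_6 = 111·cos56.6° − 6·4.723 = 32.8; c'Δl = 17.95; W sinα = 92.7
Σc'Δl = 66.1 kN/m; ΣN' = 594.7 kN/m; ΣW sinα = 505.0 kN/m
Resisting = 66.1 + 594.7·tan28.7° = 66.1 + 325.6 = 391.7 kN/m
FS = 391.7 / 505.0 = 0.776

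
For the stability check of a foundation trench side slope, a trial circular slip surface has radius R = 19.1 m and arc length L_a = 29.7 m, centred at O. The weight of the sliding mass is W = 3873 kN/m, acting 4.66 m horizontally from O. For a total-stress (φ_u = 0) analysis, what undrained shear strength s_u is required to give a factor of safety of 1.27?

s_u = 40.4 kPa

FS = s_u·L_a·R / (W·d), so s_u = FS·W·d / (L_a·R).
s_u = 1.27·3873·4.66 / (29.70·19.1) = 22921.2 / 567.27 = 40.41 kPa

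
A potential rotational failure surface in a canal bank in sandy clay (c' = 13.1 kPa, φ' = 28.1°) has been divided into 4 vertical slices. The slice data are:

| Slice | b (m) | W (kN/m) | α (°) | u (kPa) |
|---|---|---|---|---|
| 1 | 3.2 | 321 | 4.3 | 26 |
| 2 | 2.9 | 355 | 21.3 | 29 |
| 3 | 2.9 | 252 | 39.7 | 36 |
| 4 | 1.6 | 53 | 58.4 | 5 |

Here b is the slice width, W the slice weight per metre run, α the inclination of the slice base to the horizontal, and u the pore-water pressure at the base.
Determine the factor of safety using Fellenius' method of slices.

FS = 1.29

Ordinary method of slices: FS = Σ[c'·Δl_i + (W_i cosα_i − u_i·Δl_i)·tanφ'] / Σ W_i sinα_i, with Δl_i = b_i / cosα_i.
Slice 1: Δl = 3.2/cos4.3° = 3.209 m; N'_1 = 321·cos4.3° − 26·3.209 = 236.7; c'Δl = 42.04; W sinα = 24.1
Slice 2: Δl = 2.9/cos21.3° = 3.113 m; N'_2 = 355·cos21.3° − 29·3.113 = 240.5; c'Δl = 40.78; W sinα = 129.0
Slice 3: Δl = 2.9/cos39.7° = 3.769 m; N'_3 = 252·cos39.7° − 36·3.769 = 58.2; c'Δl = 49.38; W sinα = 161.0
Slice 4: Δl = 1.6/cos58.4° = 3.054 m; N'_4 = 53·cos58.4° − 5·3.054 = 12.5; c'Δl = 40.00; W sinα = 45.1
Σc'Δl = 172.2 kN/m; ΣN' = 547.8 kN/m; ΣW sinα = 359.1 kN/m
Resisting = 172.2 + 547.8·tan28.1° = 172.2 + 292.5 = 464.7 kN/m
FS = 464.7 / 359.1 = 1.294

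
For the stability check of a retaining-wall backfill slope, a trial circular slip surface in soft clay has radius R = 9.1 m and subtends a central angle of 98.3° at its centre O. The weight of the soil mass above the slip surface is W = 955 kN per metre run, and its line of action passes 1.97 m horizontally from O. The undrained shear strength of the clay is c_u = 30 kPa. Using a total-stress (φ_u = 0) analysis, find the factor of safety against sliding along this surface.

Taking moments about the centre O, the resisting moment is provided by the undrained shear strength acting along the arc:
Arc length L_a = R·θ = 9.1·(98.3°·π/180) = 9.1·1.7157 = 15.61 m
M_R = c_u·L_a·R = 30·15.61·9.1 = 4262.2 kN·m/m
M_D = W·d = 955·1.97 = 1881.3 kN·m/m
FS = M_R / M_D = 4262.2 / 1881.3 = 2.266

FS = 2.27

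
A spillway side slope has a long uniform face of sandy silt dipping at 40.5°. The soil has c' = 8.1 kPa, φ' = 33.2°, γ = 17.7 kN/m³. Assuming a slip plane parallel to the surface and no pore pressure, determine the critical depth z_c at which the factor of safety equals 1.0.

z_c = 3.96 m

Setting FS = 1.00 in FS = [c' + γz cos²β tanφ'] / [γz sinβ cosβ] and solving for z:
z = c' / [γ cosβ (FS·sinβ − cosβ·tanφ')]
  = 8.1 / [17.7·cos40.5°·(1.00·sin40.5° − cos40.5°·tan33.2°)]
  = 8.1 / [17.7·0.7604·(1.00·0.6494 − 0.7604·0.6544)]
  = 8.1 / 2.0438 = 3.963 m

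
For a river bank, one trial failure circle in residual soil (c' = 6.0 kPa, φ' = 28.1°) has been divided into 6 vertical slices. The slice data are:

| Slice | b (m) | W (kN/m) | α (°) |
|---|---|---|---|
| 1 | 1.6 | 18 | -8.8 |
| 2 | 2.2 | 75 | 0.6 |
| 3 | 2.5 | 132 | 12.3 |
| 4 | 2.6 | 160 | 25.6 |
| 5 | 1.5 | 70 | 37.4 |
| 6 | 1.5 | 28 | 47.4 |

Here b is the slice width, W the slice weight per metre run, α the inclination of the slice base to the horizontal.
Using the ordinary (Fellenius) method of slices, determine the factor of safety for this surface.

Ordinary method of slices: FS = Σ[c'·Δl_i + (W_i cosα_i)·tanφ'] / Σ W_i sinα_i, with Δl_i = b_i / cosα_i.
Slice 1: Δl = 1.6/cos(-8.8°) = 1.619 m; N'_1 = 18·cos(-8.8°) = 17.8; c'Δl = 9.71; W sinα = -2.8
Slice 2: Δl = 2.2/cos0.6° = 2.200 m; N'_2 = 75·cos0.6° = 75.0; c'Δl = 13.20; W sinα = 0.8
Slice 3: Δl = 2.5/cos12.3° = 2.559 m; N'_3 = 132·cos12.3° = 129.0; c'Δl = 15.35; W sinα = 28.1
Slice 4: Δl = 2.6/cos25.6° = 2.883 m; N'_4 = 160·cos25.6° = 144.3; c'Δl = 17.30; W sinα = 69.1
Slice 5: Δl = 1.5/cos37.4° = 1.888 m; N'_5 = 70·cos37.4° = 55.6; c'Δl = 11.33; W sinα = 42.5
Slice 6: Δl = 1.5/cos47.4° = 2.216 m; N'_6 = 28·cos47.4° = 19.0; c'Δl = 13.30; W sinα = 20.6
Σc'Δl = 80.2 kN/m; ΣN' = 440.6 kN/m; ΣW sinα = 158.4 kN/m
Resisting = 80.2 + 440.6·tan28.1° = 80.2 + 235.3 = 315.5 kN/m
FS = 315.5 / 158.4 = 1.991

FS = 1.99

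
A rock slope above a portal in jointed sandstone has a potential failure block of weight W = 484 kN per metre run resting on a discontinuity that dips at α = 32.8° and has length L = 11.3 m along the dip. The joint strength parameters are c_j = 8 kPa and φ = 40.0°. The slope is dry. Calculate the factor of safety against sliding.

Resolving the block weight along and normal to the plane and applying the Mohr–Coulomb strength on the joint:
N' = W cosα = 484·cos32.8° = 406.8 kN/m
Driving force T = W sinα = 484·sin32.8° = 262.2 kN/m
Resisting force R = c_j·L + N'·tanφ = 8·11.3 + 406.8·tan40.0° = 90.4 + 341.4 = 431.8 kN/m
FS = R / T = 431.8 / 262.2 = 1.647

FS = 1.65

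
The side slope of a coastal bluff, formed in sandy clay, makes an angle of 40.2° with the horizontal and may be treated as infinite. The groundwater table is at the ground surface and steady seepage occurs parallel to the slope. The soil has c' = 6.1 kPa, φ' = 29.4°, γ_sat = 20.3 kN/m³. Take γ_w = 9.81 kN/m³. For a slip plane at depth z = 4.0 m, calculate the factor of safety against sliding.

With seepage parallel to the slope and the water table at the surface, the effective normal stress on the slip plane uses the buoyant unit weight γ' = γ_sat − γ_w while the driving shear stress uses γ_sat:
FS = [c' + γ' z cos²β tanφ'] / [γ_sat z sinβ cosβ]
γ' = 20.3 − 9.81 = 10.49 kN/m³
Numerator = 6.1 + 10.49·4.0·cos²40.2°·tan29.4° = 6.1 + 10.49·4.0·0.5834·0.5635 = 19.893 kPa
Denominator = 20.3·4.0·sin40.2°·cos40.2° = 20.3·4.0·0.6455·0.7638 = 40.031 kPa
FS = 19.893 / 40.031 = 0.497

FS = 0.50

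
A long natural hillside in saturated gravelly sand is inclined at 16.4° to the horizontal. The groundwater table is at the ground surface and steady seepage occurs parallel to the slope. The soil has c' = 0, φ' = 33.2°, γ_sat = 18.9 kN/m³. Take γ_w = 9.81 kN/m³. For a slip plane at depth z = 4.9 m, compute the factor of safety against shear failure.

With seepage parallel to the slope and the water table at the surface, the effective normal stress on the slip plane uses the buoyant unit weight γ' = γ_sat − γ_w while the driving shear stress uses γ_sat:
FS = [c' + γ' z cos²β tanφ'] / [γ_sat z sinβ cosβ]
(For c' = 0 this reduces to FS = (γ'/γ_sat)·tanφ'/tanβ.)
γ' = 18.9 − 9.81 = 9.09 kN/m³
Numerator = 0.0 + 9.09·4.9·cos²16.4°·tan33.2° = 0.0 + 9.09·4.9·0.9203·0.6544 = 26.823 kPa
Denominator = 18.9·4.9·sin16.4°·cos16.4° = 18.9·4.9·0.2823·0.9593 = 25.084 kPa
FS = 26.823 / 25.084 = 1.069

FS = 1.07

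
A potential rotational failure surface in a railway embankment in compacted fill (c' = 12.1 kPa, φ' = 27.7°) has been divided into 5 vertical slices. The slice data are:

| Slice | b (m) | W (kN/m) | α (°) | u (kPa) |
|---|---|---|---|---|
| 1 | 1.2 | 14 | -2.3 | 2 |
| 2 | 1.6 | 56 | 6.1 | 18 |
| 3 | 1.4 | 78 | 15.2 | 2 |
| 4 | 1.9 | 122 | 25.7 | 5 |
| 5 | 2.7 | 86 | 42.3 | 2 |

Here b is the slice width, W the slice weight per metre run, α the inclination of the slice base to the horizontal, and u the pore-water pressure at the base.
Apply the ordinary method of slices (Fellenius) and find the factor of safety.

Ordinary method of slices: FS = Σ[c'·Δl_i + (W_i cosα_i − u_i·Δl_i)·tanφ'] / Σ W_i sinα_i, with Δl_i = b_i / cosα_i.
Slice 1: Δl = 1.2/cos(-2.3°) = 1.201 m; N'_1 = 14·cos(-2.3°) − 2·1.201 = 11.6; c'Δl = 14.53; W sinα = -0.6
Slice 2: Δl = 1.6/cos6.1° = 1.609 m; N'_2 = 56·cos6.1° − 18·1.609 = 26.7; c'Δl = 19.47; W sinα = 6.0
Slice 3: Δl = 1.4/cos15.2° = 1.451 m; N'_3 = 78·cos15.2° − 2·1.451 = 72.4; c'Δl = 17.55; W sinα = 20.5
Slice 4: Δl = 1.9/cos25.7° = 2.109 m; N'_4 = 122·cos25.7° − 5·2.109 = 99.4; c'Δl = 25.51; W sinα = 52.9
Slice 5: Δl = 2.7/cos42.3° = 3.650 m; N'_5 = 86·cos42.3° − 2·3.650 = 56.3; c'Δl = 44.17; W sinα = 57.9
Σc'Δl = 121.2 kN/m; ΣN' = 266.4 kN/m; ΣW sinα = 136.6 kN/m
Resisting = 121.2 + 266.4·tan27.7° = 121.2 + 139.8 = 261.1 kN/m
FS = 261.1 / 136.6 = 1.911

FS = 1.91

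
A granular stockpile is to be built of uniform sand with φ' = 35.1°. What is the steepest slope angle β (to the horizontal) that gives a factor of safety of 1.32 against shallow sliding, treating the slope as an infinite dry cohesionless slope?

β = 28.0°

For an infinite dry cohesionless slope FS = tanφ'/tanβ, so tanβ = tanφ' / FS.
tanβ = tan35.1° / 1.32 = 0.7028 / 1.32 = 0.5324
β = arctan(0.5324) = 28.03°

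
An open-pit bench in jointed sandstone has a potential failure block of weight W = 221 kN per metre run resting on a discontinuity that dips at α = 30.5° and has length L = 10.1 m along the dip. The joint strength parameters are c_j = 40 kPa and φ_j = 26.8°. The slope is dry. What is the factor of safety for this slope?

Resolving the block weight along and normal to the plane and applying the Mohr–Coulomb strength on the joint:
N' = W cosα = 221·cos30.5° = 190.4 kN/m
Driving force T = W sinα = 221·sin30.5° = 112.2 kN/m
Resisting force R = c_j·L + N'·tanφ_j = 40·10.1 + 190.4·tan26.8° = 404.0 + 96.2 = 500.2 kN/m
FS = R / T = 500.2 / 112.2 = 4.459

FS = 4.46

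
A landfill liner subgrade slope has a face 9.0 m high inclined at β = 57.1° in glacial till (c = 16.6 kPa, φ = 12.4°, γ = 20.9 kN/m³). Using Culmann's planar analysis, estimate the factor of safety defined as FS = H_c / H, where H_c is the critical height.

H_c = (4c/γ) · sinβ cosφ / [1 − cos(β − φ)]
    = (4·16.6/20.9) · sin57.1°·cos12.4° / [1 − cos44.7°]
    = 3.177 · 0.8200 / 0.2892 = 9.01 m
FS = H_c / H = 9.01 / 9.0 = 1.001

FS = 1.00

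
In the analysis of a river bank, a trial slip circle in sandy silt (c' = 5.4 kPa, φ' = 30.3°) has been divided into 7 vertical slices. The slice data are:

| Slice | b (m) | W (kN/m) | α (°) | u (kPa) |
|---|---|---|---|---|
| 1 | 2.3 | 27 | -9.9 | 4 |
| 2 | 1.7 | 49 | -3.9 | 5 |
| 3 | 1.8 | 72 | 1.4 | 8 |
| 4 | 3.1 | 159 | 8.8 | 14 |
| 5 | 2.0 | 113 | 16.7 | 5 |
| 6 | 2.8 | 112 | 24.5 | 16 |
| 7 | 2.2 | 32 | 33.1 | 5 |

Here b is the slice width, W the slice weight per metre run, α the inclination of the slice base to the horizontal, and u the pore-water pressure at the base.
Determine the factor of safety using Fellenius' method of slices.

Ordinary method of slices: FS = Σ[c'·Δl_i + (W_i cosα_i − u_i·Δl_i)·tanφ'] / Σ W_i sinα_i, with Δl_i = b_i / cosα_i.
Slice 1: Δl = 2.3/cos(-9.9°) = 2.335 m; N'_1 = 27·cos(-9.9°) − 4·2.335 = 17.3; c'Δl = 12.61; W sinα = -4.6
Slice 2: Δl = 1.7/cos(-3.9°) = 1.704 m; N'_2 = 49·cos(-3.9°) − 5·1.704 = 40.4; c'Δl = 9.20; W sinα = -3.3
Slice 3: Δl = 1.8/cos1.4° = 1.801 m; N'_3 = 72·cos1.4° − 8·1.801 = 57.6; c'Δl = 9.72; W sinα = 1.8
Slice 4: Δl = 3.1/cos8.8° = 3.137 m; N'_4 = 159·cos8.8° − 14·3.137 = 113.2; c'Δl = 16.94; W sinα = 24.3
Slice 5: Δl = 2.0/cos16.7° = 2.088 m; N'_5 = 113·cos16.7° − 5·2.088 = 97.8; c'Δl = 11.28; W sinα = 32.5
Slice 6: Δl = 2.8/cos24.5° = 3.077 m; N'_6 = 112·cos24.5° − 16·3.077 = 52.7; c'Δl = 16.62; W sinα = 46.4
Slice 7: Δl = 2.2/cos33.1° = 2.626 m; N'_7 = 32·cos33.1° − 5·2.626 = 13.7; c'Δl = 14.18; W sinα = 17.5
Σc'Δl = 90.5 kN/m; ΣN' = 392.6 kN/m; ΣW sinα = 114.5 kN/m
Resisting = 90.5 + 392.6·tan30.3° = 90.5 + 229.4 = 319.9 kN/m
FS = 319.9 / 114.5 = 2.794

FS = 2.79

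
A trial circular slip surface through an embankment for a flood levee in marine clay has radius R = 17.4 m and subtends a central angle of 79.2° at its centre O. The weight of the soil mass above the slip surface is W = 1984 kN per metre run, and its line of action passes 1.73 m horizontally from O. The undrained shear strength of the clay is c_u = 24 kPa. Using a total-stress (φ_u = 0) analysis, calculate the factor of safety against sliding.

Taking moments about the centre O, the resisting moment is provided by the undrained shear strength acting along the arc:
Arc length L_a = R·θ = 17.4·(79.2°·π/180) = 17.4·1.3823 = 24.05 m
M_R = c_u·L_a·R = 24·24.05·17.4 = 10044.1 kN·m/m
M_D = W·d = 1984·1.73 = 3432.3 kN·m/m
FS = M_R / M_D = 10044.1 / 3432.3 = 2.926

FS = 2.93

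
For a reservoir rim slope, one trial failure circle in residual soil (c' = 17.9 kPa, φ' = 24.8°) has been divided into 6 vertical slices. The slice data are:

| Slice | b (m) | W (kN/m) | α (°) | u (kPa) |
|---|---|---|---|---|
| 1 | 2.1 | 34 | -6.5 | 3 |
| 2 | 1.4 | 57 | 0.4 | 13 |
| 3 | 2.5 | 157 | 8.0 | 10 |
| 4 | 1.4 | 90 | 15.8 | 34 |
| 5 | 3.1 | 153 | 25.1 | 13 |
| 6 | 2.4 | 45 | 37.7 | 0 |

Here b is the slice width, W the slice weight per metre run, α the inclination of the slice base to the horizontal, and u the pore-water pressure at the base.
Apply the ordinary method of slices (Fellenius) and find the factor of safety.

Ordinary method of slices: FS = Σ[c'·Δl_i + (W_i cosα_i − u_i·Δl_i)·tanφ'] / Σ W_i sinα_i, with Δl_i = b_i / cosα_i.
Slice 1: Δl = 2.1/cos(-6.5°) = 2.114 m; N'_1 = 34·cos(-6.5°) − 3·2.114 = 27.4; c'Δl = 37.83; W sinα = -3.8
Slice 2: Δl = 1.4/cos0.4° = 1.400 m; N'_2 = 57·cos0.4° − 13·1.400 = 38.8; c'Δl = 25.06; W sinα = 0.4
Slice 3: Δl = 2.5/cos8.0° = 2.525 m; N'_3 = 157·cos8.0° − 10·2.525 = 130.2; c'Δl = 45.19; W sinα = 21.9
Slice 4: Δl = 1.4/cos15.8° = 1.455 m; N'_4 = 90·cos15.8° − 34·1.455 = 37.1; c'Δl = 26.04; W sinα = 24.5
Slice 5: Δl = 3.1/cos25.1° = 3.423 m; N'_5 = 153·cos25.1° − 13·3.423 = 94.0; c'Δl = 61.28; W sinα = 64.9
Slice 6: Δl = 2.4/cos37.7° = 3.033 m; N'_6 = 45·cos37.7° − 0·3.033 = 35.6; c'Δl = 54.30; W sinα = 27.5
Σc'Δl = 249.7 kN/m; ΣN' = 363.3 kN/m; ΣW sinα = 135.3 kN/m
Resisting = 249.7 + 363.3·tan24.8° = 249.7 + 167.8 = 417.5 kN/m
FS = 417.5 / 135.3 = 3.085

FS = 3.09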